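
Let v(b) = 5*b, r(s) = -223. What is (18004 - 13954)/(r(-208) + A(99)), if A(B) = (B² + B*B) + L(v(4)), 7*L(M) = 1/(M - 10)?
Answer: 94500/452177 ≈ 0.20899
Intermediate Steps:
L(M) = 1/(7*(-10 + M)) (L(M) = 1/(7*(M - 10)) = 1/(7*(-10 + M)))
A(B) = 1/70 + 2*B² (A(B) = (B² + B*B) + 1/(7*(-10 + 5*4)) = (B² + B²) + 1/(7*(-10 + 20)) = 2*B² + (⅐)/10 = 2*B² + (⅐)*(⅒) = 2*B² + 1/70 = 1/70 + 2*B²)
(18004 - 13954)/(r(-208) + A(99)) = (18004 - 13954)/(-223 + (1/70 + 2*99²)) = 4050/(-223 + (1/70 + 2*9801)) = 4050/(-223 + (1/70 + 19602)) = 4050/(-223 + 1372141/70) = 4050/(1356531/70) = 4050*(70/1356531) = 94500/452177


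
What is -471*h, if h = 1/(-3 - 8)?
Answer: 471/11 ≈ 42.818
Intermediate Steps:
h = -1/11 (h = 1/(-11) = -1/11 ≈ -0.090909)
-471*h = -471*(-1/11) = 471/11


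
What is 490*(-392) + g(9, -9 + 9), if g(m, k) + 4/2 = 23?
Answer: -192059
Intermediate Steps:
g(m, k) = 21 (g(m, k) = -2 + 23 = 21)
490*(-392) + g(9, -9 + 9) = 490*(-392) + 21 = -192080 + 21 = -192059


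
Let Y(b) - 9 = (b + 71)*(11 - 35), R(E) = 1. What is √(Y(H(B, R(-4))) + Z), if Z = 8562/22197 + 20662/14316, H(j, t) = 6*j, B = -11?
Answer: I*√6249433040091138/7566006 ≈ 10.448*I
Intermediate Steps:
Y(b) = -1695 - 24*b (Y(b) = 9 + (b + 71)*(11 - 35) = 9 + (71 + b)*(-24) = 9 + (-1704 - 24*b) = -1695 - 24*b)
Z = 96868001/52962042 (Z = 8562*(1/22197) + 20662*(1/14316) = 2854/7399 + 10331/7158 = 96868001/52962042 ≈ 1.8290)
√(Y(H(B, R(-4))) + Z) = √((-1695 - 144*(-11)) + 96868001/52962042) = √((-1695 - 24*(-66)) + 96868001/52962042) = √((-1695 + 1584) + 96868001/52962042) = √(-111 + 96868001/52962042) = √(-5781918661/52962042) = I*√6249433040091138/7566006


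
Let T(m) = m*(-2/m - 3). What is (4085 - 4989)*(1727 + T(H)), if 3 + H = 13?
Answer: -1532280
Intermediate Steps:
H = 10 (H = -3 + 13 = 10)
T(m) = m*(-3 - 2/m)
(4085 - 4989)*(1727 + T(H)) = (4085 - 4989)*(1727 + (-2 - 3*10)) = -904*(1727 + (-2 - 30)) = -904*(1727 - 32) = -904*1695 = -1532280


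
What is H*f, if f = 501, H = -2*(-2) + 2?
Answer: 3006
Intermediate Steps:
H = 6 (H = 4 + 2 = 6)
H*f = 6*501 = 3006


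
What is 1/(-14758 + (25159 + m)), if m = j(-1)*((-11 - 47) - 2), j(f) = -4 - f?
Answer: 1/10581 ≈ 9.4509e-5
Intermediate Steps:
m = 180 (m = (-4 - 1*(-1))*((-11 - 47) - 2) = (-4 + 1)*(-58 - 2) = -3*(-60) = 180)
1/(-14758 + (25159 + m)) = 1/(-14758 + (25159 + 180)) = 1/(-14758 + 25339) = 1/10581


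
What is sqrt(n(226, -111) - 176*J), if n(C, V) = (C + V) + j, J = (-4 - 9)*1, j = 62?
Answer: sqrt(2465) ≈ 49.649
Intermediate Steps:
J = -13 (J = -13*1 = -13)
n(C, V) = 62 + C + V (n(C, V) = (C + V) + 62 = 62 + C + V)
sqrt(n(226, -111) - 176*J) = sqrt((62 + 226 - 111) - 176*(-13)) = sqrt(177 + 2288) = sqrt(2465)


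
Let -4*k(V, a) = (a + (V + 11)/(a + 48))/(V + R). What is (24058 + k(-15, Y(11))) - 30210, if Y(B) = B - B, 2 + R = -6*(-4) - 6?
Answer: -295295/48 ≈ -6152.0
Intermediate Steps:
R = 16 (R = -2 + (-6*(-4) - 6) = -2 + (24 - 6) = -2 + 18 = 16)
Y(B) = 0
k(V, a) = -(a + (11 + V)/(48 + a))/(4*(16 + V)) (k(V, a) = -(a + (V + 11)/(a + 48))/(4*(V + 16)) = -(a + (11 + V)/(48 + a))/(4*(16 + V)))
(24058 + k(-15, Y(11))) - 30210 = (24058 + (-11 - 1*(-15) - 1*0² - 48*0)/(4*(768 + 16*0 + 48*(-15) - 15*0))) - 30210 = (24058 + (-11 + 15 - 1*0 + 0)/(4*(768 + 0 - 720 + 0))) - 30210 = (24058 + (¼)*(-11 + 15 + 0 + 0)/48) - 30210 = (24058 + (¼)*(1/48)*4) - 30210 = (24058 + 1/48) - 30210 = 1154785/48 - 30210 = -295295/48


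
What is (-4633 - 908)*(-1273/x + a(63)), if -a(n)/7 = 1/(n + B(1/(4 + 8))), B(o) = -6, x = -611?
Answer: -126120548/11609 ≈ -10864.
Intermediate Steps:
a(n) = -7/(-6 + n) (a(n) = -7/(n - 6) = -7/(-6 + n))
(-4633 - 908)*(-1273/x + a(63)) = (-4633 - 908)*(-1273/(-611) - 7/(-6 + 63)) = -5541*(-1273*(-1/611) - 7/57) = -5541*(1273/611 - 7*1/57) = -5541*(1273/611 - 7/57) = -5541*68284/34827 = -126120548/11609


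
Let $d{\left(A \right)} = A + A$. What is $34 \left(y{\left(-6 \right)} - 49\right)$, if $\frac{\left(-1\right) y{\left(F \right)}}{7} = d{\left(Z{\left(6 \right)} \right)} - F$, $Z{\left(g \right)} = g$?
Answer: $-5950$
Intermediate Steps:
$d{\left(A \right)} = 2 A$
$y{\left(F \right)} = -84 + 7 F$ ($y{\left(F \right)} = - 7 \left(2 \cdot 6 - F\right) = - 7 \left(12 - F\right) = -84 + 7 F$)
$34 \left(y{\left(-6 \right)} - 49\right) = 34 \left(\left(-84 + 7 \left(-6\right)\right) - 49\right) = 34 \left(\left(-84 - 42\right) - 49\right) = 34 \left(-126 - 49\right) = 34 \left(-175\right) = -5950$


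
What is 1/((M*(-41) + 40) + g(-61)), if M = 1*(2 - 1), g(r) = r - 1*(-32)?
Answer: -1/30 ≈ -0.033333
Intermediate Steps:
g(r) = 32 + r (g(r) = r + 32 = 32 + r)
M = 1 (M = 1*1 = 1)
1/((M*(-41) + 40) + g(-61)) = 1/((1*(-41) + 40) + (32 - 61)) = 1/((-41 + 40) - 29) = 1/(-1 - 29) = 1/(-30) = -1/30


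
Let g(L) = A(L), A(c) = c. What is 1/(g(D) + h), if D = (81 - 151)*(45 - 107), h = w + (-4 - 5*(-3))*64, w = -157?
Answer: 1/4887 ≈ 0.00020462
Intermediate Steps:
h = 547 (h = -157 + (-4 - 5*(-3))*64 = -157 + (-4 + 15)*64 = -157 + 11*64 = -157 + 704 = 547)
D = 4340 (D = -70*(-62) = 4340)
g(L) = L
1/(g(D) + h) = 1/(4340 + 547) = 1/4887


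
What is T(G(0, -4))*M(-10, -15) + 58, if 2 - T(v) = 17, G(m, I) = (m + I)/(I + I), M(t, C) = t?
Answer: 208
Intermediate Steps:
G(m, I) = (I + m)/(2*I) (G(m, I) = (I + m)/((2*I)) = (I + m)*(1/(2*I)) = (I + m)/(2*I))
T(v) = -15 (T(v) = 2 - 1*17 = 2 - 17 = -15)
T(G(0, -4))*M(-10, -15) + 58 = -15*(-10) + 58 = 150 + 58 = 208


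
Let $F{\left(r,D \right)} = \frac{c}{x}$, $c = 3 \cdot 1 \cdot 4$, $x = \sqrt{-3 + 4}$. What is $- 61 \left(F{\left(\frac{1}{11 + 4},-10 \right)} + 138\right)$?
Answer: $-9150$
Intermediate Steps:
$x = 1$ ($x = \sqrt{1} = 1$)
$c = 12$ ($c = 3 \cdot 4 = 12$)
$F{\left(r,D \right)} = 12$ ($F{\left(r,D \right)} = \frac{12}{1} = 12 \cdot 1 = 12$)
$- 61 \left(F{\left(\frac{1}{11 + 4},-10 \right)} + 138\right) = - 61 \left(12 + 138\right) = \left(-61\right) 150 = -9150$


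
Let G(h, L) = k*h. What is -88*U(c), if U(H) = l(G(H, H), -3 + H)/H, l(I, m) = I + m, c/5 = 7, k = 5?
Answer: -18216/35 ≈ -520.46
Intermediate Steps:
G(h, L) = 5*h
c = 35 (c = 5*7 = 35)
U(H) = (-3 + 6*H)/H (U(H) = (5*H + (-3 + H))/H = (-3 + 6*H)/H)
-88*U(c) = -88*(6 - 3/35) = -88*207/35 = -18216/35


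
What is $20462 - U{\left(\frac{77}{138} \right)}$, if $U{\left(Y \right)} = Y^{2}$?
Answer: $\frac{389672399}{19044} \approx 20462.0$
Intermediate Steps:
$20462 - U{\left(\frac{77}{138} \right)} = 20462 - \left(\frac{77}{138}\right)^{2} = 20462 - \frac{5929}{19044} = \frac{389672399}{19044}$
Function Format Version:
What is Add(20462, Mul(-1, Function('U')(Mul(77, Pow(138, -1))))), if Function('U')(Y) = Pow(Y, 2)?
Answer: Rational(389672399, 19044) ≈ 20462.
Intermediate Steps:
Add(20462, Mul(-1, Function('U')(Mul(77, Pow(138, -1))))) = Add(20462, Mul(-1, Pow(Mul(77, Pow(138, -1)), 2))) = Add(20462, Mul(-1, Pow(Mul(77, Rational(1, 138)), 2))) = Add(20462, Mul(-1, Pow(Rational(77, 138), 2))) = Add(20462, Mul(-1, Rational(5929, 19044))) = Add(20462, Rational(-5929, 19044)) = Rational(389672399, 19044)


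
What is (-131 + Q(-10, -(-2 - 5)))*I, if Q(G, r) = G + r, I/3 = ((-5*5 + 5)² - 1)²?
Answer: -63998802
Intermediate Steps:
I = 477603 (I = 3*((-5*5 + 5)² - 1)² = 3*((-25 + 5)² - 1)² = 3*((-20)² - 1)² = 3*(400 - 1)² = 3*399² = 3*159201 = 477603)
(-131 + Q(-10, -(-2 - 5)))*I = (-131 + (-10 - (-2 - 5)))*477603 = (-131 + (-10 - 1*(-7)))*477603 = (-131 + (-10 + 7))*477603 = (-131 - 3)*477603 = -134*477603 = -63998802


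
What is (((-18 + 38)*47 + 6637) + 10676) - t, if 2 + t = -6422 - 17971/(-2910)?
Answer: 71792099/2910 ≈ 24671.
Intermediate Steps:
t = -18675869/2910 (t = -2 + (-6422 - 17971/(-2910)) = -2 + (-6422 - 17971*(-1/2910)) = -2 + (-6422 + 17971/2910) = -2 - 18670049/2910 = -18675869/2910 ≈ -6417.8)
(((-18 + 38)*47 + 6637) + 10676) - t = (((-18 + 38)*47 + 6637) + 10676) - 1*(-18675869/2910) = ((20*47 + 6637) + 10676) + 18675869/2910 = ((940 + 6637) + 10676) + 18675869/2910 = (7577 + 10676) + 18675869/2910 = 18253 + 18675869/2910 = 71792099/2910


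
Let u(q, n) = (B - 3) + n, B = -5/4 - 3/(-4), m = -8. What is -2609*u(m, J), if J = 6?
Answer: -13045/2 ≈ -6522.5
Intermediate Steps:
B = -1/2 (B = -5*1/4 - 3*(-1/4) = -5/4 + 3/4 = -1/2 ≈ -0.50000)
u(q, n) = -7/2 + n (u(q, n) = (-1/2 - 3) + n = -7/2 + n)
-2609*u(m, J) = -2609*(-7/2 + 6) = -2609*5/2 = -13045/2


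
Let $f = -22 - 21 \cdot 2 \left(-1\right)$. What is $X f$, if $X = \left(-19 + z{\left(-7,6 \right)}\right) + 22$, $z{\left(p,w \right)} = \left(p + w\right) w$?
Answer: $-60$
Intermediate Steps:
$z{\left(p,w \right)} = w \left(p + w\right)$
$X = -3$ ($X = \left(-19 + 6 \left(-7 + 6\right)\right) + 22 = \left(-19 + 6 \left(-1\right)\right) + 22 = \left(-19 - 6\right) + 22 = -25 + 22 = -3$)
$f = 20$ ($f = -22 - -42 = -22 + 42 = 20$)
$X f = \left(-3\right) 20 = -60$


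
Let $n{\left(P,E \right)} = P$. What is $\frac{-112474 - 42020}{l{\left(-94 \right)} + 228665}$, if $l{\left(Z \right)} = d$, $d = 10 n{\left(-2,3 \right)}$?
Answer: $- \frac{17166}{25405} \approx -0.67569$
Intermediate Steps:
$d = -20$ ($d = 10 \left(-2\right) = -20$)
$l{\left(Z \right)} = -20$
$\frac{-112474 - 42020}{l{\left(-94 \right)} + 228665} = \frac{-112474 - 42020}{-20 + 228665} = - \frac{154494}{228645} = \left(-154494\right) \frac{1}{228645} = - \frac{17166}{25405}$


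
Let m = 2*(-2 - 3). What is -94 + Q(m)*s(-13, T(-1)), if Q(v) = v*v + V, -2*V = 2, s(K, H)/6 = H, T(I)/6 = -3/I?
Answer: 10598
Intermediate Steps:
T(I) = -18/I (T(I) = 6*(-3/I) = -18/I)
s(K, H) = 6*H
m = -10 (m = 2*(-5) = -10)
V = -1 (V = -½*2 = -1)
Q(v) = -1 + v² (Q(v) = v*v - 1 = v² - 1 = -1 + v²)
-94 + Q(m)*s(-13, T(-1)) = -94 + (-1 + (-10)²)*(6*(-18/(-1))) = -94 + (-1 + 100)*(6*(-18*(-1))) = -94 + 99*(6*18) = -94 + 99*108 = -94 + 10692 = 10598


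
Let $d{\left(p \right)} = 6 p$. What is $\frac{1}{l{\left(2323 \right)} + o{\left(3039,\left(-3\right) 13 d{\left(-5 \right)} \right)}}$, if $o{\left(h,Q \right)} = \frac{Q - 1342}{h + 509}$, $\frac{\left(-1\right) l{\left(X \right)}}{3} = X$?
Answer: $- \frac{887}{6181546} \approx -0.00014349$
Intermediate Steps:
$l{\left(X \right)} = - 3 X$
$o{\left(h,Q \right)} = \frac{-1342 + Q}{509 + h}$
$\frac{1}{l{\left(2323 \right)} + o{\left(3039,\left(-3\right) 13 d{\left(-5 \right)} \right)}} = \frac{1}{\left(-3\right) 2323 + \frac{-1342 + \left(-3\right) 13 \cdot 6 \left(-5\right)}{509 + 3039}} = \frac{1}{-6969 + \frac{-1342 - -1170}{3548}} = \frac{1}{-6969 + \frac{-1342 + 1170}{3548}} = \frac{1}{-6969 + \frac{1}{3548} \left(-172\right)} = \frac{1}{-6969 - \frac{43}{887}} = \frac{1}{- \frac{6181546}{887}} = - \frac{887}{6181546}$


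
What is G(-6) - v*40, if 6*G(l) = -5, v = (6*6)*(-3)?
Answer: 25915/6 ≈ 4319.2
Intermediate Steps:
v = -108 (v = 36*(-3) = -108)
G(l) = -⅚ (G(l) = (⅙)*(-5) = -⅚)
G(-6) - v*40 = -⅚ - 1*(-108)*40 = -⅚ + 108*40 = -⅚ + 4320 = 25915/6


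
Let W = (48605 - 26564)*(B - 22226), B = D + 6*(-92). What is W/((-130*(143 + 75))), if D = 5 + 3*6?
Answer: 100308591/5668 ≈ 17697.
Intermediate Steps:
D = 23 (D = 5 + 18 = 23)
B = -529 (B = 23 + 6*(-92) = 23 - 552 = -529)
W = -501542955 (W = (48605 - 26564)*(-529 - 22226) = 22041*(-22755) = -501542955)
W/((-130*(143 + 75))) = -501542955*(-1/(130*(143 + 75))) = -501542955/((-130*218)) = -501542955/(-28340) = -501542955*(-1/28340) = 100308591/5668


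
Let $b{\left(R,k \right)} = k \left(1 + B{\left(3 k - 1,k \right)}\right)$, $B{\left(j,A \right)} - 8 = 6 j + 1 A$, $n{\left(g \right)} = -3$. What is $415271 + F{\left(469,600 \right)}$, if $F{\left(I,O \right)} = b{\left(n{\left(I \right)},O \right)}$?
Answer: $7257071$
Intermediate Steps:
$B{\left(j,A \right)} = 8 + A + 6 j$ ($B{\left(j,A \right)} = 8 + \left(6 j + 1 A\right) = 8 + \left(6 j + A\right) = 8 + \left(A + 6 j\right) = 8 + A + 6 j$)
$b{\left(R,k \right)} = k \left(3 + 19 k\right)$ ($b{\left(R,k \right)} = k \left(1 + \left(8 + k + 6 \left(3 k - 1\right)\right)\right) = k \left(1 + \left(8 + k + 6 \left(-1 + 3 k\right)\right)\right) = k \left(1 + \left(8 + k + \left(-6 + 18 k\right)\right)\right) = k \left(1 + \left(2 + 19 k\right)\right) = k \left(3 + 19 k\right)$)
$F{\left(I,O \right)} = O \left(3 + 19 O\right)$
$415271 + F{\left(469,600 \right)} = 415271 + 600 \left(3 + 19 \cdot 600\right) = 415271 + 600 \left(3 + 11400\right) = 415271 + 600 \cdot 11403 = 415271 + 6841800 = 7257071$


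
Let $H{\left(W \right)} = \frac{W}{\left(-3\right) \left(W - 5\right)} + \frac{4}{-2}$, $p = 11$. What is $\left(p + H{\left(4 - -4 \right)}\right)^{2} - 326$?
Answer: $- \frac{21077}{81} \approx -260.21$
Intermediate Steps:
$H{\left(W \right)} = -2 + \frac{W}{15 - 3 W}$ ($H{\left(W \right)} = \frac{W}{\left(-3\right) \left(-5 + W\right)} + 4 \left(- \frac{1}{2}\right) = \frac{W}{15 - 3 W} - 2 = -2 + \frac{W}{15 - 3 W}$)
$\left(p + H{\left(4 - -4 \right)}\right)^{2} - 326 = \left(11 + \frac{30 - 7 \left(4 - -4\right)}{3 \left(-5 + \left(4 - -4\right)\right)}\right)^{2} - 326 = \left(11 + \frac{30 - 7 \left(4 + 4\right)}{3 \left(-5 + \left(4 + 4\right)\right)}\right)^{2} - 326 = \left(11 + \frac{30 - 56}{3 \left(-5 + 8\right)}\right)^{2} - 326 = \left(11 + \frac{30 - 56}{3 \cdot 3}\right)^{2} - 326 = \left(11 + \frac{1}{3} \cdot \frac{1}{3} \left(-26\right)\right)^{2} - 326 = \left(11 - \frac{26}{9}\right)^{2} - 326 = \left(\frac{73}{9}\right)^{2} - 326 = \frac{5329}{81} - 326 = - \frac{21077}{81}$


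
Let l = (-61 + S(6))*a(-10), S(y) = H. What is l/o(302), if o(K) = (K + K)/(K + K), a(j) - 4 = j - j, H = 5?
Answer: -224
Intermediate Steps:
a(j) = 4 (a(j) = 4 + (j - j) = 4 + 0 = 4)
S(y) = 5
o(K) = 1 (o(K) = (2*K)/((2*K)) = (2*K)*(1/(2*K)) = 1)
l = -224 (l = (-61 + 5)*4 = -56*4 = -224)
l/o(302) = -224/1 = -224*1 = -224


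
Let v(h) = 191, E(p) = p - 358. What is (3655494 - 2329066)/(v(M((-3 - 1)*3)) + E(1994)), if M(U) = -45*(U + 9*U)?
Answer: 1326428/1827 ≈ 726.01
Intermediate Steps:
E(p) = -358 + p
M(U) = -450*U
(3655494 - 2329066)/(v(M((-3 - 1)*3)) + E(1994)) = (3655494 - 2329066)/(191 + (-358 + 1994)) = 1326428/(191 + 1636) = 1326428/1827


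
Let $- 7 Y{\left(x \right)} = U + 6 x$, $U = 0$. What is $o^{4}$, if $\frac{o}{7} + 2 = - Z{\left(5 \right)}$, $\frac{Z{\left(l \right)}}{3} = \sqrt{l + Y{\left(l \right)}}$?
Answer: $508081 + 85848 \sqrt{35} \approx 1.016 \cdot 10^{6}$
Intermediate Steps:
$Y{\left(x \right)} = - \frac{6 x}{7}$ ($Y{\left(x \right)} = - \frac{0 + 6 x}{7} = - \frac{6 x}{7}$)
$Z{\left(l \right)} = \frac{3 \sqrt{7} \sqrt{l}}{7}$ ($Z{\left(l \right)} = 3 \sqrt{l - \frac{6 l}{7}} = 3 \sqrt{\frac{l}{7}} = 3 \frac{\sqrt{7} \sqrt{l}}{7} = \frac{3 \sqrt{7} \sqrt{l}}{7}$)
$o = -14 - 3 \sqrt{35}$ ($o = -14 + 7 \left(- \frac{3 \sqrt{7} \sqrt{5}}{7}\right) = -14 + 7 \left(- \frac{3 \sqrt{35}}{7}\right) = -14 - 3 \sqrt{35} \approx -31.748$)
$o^{4} = \left(-14 - 3 \sqrt{35}\right)^{4}$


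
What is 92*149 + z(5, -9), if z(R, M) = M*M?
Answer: 13789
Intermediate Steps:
z(R, M) = M²
92*149 + z(5, -9) = 92*149 + (-9)² = 13708 + 81 = 13789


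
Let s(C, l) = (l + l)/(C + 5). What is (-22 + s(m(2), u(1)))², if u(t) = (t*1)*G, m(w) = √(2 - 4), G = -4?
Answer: 4*(-3239*I + 1298*√2)/(-23*I + 10*√2) ≈ 551.2 - 19.679*I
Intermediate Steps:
m(w) = I*√2 (m(w) = √(-2) = I*√2)
u(t) = -4*t (u(t) = (t*1)*(-4) = t*(-4) = -4*t)
s(C, l) = 2*l/(5 + C) (s(C, l) = (2*l)/(5 + C) = 2*l/(5 + C))
(-22 + s(m(2), u(1)))² = (-22 + 2*(-4*1)/(5 + I*√2))² = (-22 + 2*(-4)/(5 + I*√2))² = (-22 - 8/(5 + I*√2))²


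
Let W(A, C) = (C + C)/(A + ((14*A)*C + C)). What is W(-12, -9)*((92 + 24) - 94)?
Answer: -132/497 ≈ -0.26559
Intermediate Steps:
W(A, C) = 2*C/(A + C + 14*A*C) (W(A, C) = (2*C)/(A + (14*A*C + C)) = (2*C)/(A + (C + 14*A*C)) = (2*C)/(A + C + 14*A*C) = 2*C/(A + C + 14*A*C))
W(-12, -9)*((92 + 24) - 94) = (2*(-9)/(-12 - 9 + 14*(-12)*(-9)))*((92 + 24) - 94) = (2*(-9)/(-12 - 9 + 1512))*(116 - 94) = (2*(-9)/1491)*22 = (2*(-9)*(1/1491))*22 = -6/497*22 = -132/497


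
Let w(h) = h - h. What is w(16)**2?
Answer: 0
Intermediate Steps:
w(h) = 0
w(16)**2 = 0**2 = 0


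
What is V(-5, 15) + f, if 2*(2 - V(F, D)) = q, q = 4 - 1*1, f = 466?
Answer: 933/2 ≈ 466.50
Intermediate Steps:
q = 3 (q = 4 - 1 = 3)
V(F, D) = ½ (V(F, D) = 2 - ½*3 = 2 - 3/2 = ½)
V(-5, 15) + f = ½ + 466 = 933/2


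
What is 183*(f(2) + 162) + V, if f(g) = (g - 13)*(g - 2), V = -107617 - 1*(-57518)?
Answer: -20453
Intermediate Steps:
V = -50099 (V = -107617 + 57518 = -50099)
f(g) = (-13 + g)*(-2 + g)
183*(f(2) + 162) + V = 183*((26 + 2² - 15*2) + 162) - 50099 = 183*((26 + 4 - 30) + 162) - 50099 = 183*(0 + 162) - 50099 = 183*162 - 50099 = 29646 - 50099 = -20453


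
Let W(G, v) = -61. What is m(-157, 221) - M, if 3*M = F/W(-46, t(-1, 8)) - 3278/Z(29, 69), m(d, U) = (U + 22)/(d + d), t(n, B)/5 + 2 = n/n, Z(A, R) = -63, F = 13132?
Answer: 194188865/3620106 ≈ 53.642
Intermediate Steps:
t(n, B) = -5 (t(n, B) = -10 + 5*(n/n) = -10 + 5*1 = -10 + 5 = -5)
m(d, U) = (22 + U)/(2*d) (m(d, U) = (22 + U)/((2*d)) = (22 + U)*(1/(2*d)) = (22 + U)/(2*d))
M = -627358/11529 (M = (13132/(-61) - 3278/(-63))/3 = (13132*(-1/61) - 3278*(-1/63))/3 = (-13132/61 + 3278/63)/3 = (1/3)*(-627358/3843) = -627358/11529 ≈ -54.416)
m(-157, 221) - M = (1/2)*(22 + 221)/(-157) - 1*(-627358/11529) = (1/2)*(-1/157)*243 + 627358/11529 = -243/314 + 627358/11529 = 194188865/3620106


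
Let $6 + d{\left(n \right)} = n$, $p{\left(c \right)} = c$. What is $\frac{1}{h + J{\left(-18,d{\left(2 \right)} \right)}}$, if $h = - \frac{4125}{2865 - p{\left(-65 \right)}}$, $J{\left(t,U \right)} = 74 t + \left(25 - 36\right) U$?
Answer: $- \frac{586}{755593} \approx -0.00077555$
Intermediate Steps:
$d{\left(n \right)} = -6 + n$
$J{\left(t,U \right)} = - 11 U + 74 t$ ($J{\left(t,U \right)} = 74 t - 11 U = - 11 U + 74 t$)
$h = - \frac{825}{586}$ ($h = - \frac{4125}{2865 - -65} = - \frac{4125}{2865 + 65} = - \frac{4125}{2930} = \left(-4125\right) \frac{1}{2930} = - \frac{825}{586} \approx -1.4079$)
$\frac{1}{h + J{\left(-18,d{\left(2 \right)} \right)}} = \frac{1}{- \frac{825}{586} - \left(1332 + 11 \left(-6 + 2\right)\right)} = \frac{1}{- \frac{825}{586} - 1288} = \frac{1}{- \frac{755593}{586}} = - \frac{586}{755593}$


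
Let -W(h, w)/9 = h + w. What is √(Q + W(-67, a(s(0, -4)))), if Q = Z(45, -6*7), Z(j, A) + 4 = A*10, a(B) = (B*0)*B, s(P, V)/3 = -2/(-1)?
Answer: √179 ≈ 13.379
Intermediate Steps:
s(P, V) = 6 (s(P, V) = 3*(-2/(-1)) = 3*(-2*(-1)) = 3*2 = 6)
a(B) = 0 (a(B) = 0*B = 0)
W(h, w) = -9*h - 9*w (W(h, w) = -9*(h + w) = -9*h - 9*w)
Z(j, A) = -4 + 10*A (Z(j, A) = -4 + A*10 = -4 + 10*A)
Q = -424 (Q = -4 + 10*(-6*7) = -4 + 10*(-42) = -4 - 420 = -424)
√(Q + W(-67, a(s(0, -4)))) = √(-424 + (-9*(-67) - 9*0)) = √(-424 + (603 + 0)) = √(-424 + 603) = √179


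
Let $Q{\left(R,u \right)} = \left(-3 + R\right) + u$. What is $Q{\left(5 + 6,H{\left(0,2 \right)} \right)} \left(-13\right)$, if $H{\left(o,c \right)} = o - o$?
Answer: $-104$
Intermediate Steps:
$H{\left(o,c \right)} = 0$
$Q{\left(R,u \right)} = -3 + R + u$
$Q{\left(5 + 6,H{\left(0,2 \right)} \right)} \left(-13\right) = \left(-3 + \left(5 + 6\right) + 0\right) \left(-13\right) = \left(-3 + 11 + 0\right) \left(-13\right) = 8 \left(-13\right) = -104$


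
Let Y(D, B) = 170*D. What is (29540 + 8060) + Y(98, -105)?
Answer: 54260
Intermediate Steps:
(29540 + 8060) + Y(98, -105) = (29540 + 8060) + 170*98 = 37600 + 16660 = 54260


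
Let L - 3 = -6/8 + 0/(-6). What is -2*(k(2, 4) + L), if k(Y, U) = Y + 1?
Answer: -21/2 ≈ -10.500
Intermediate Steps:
k(Y, U) = 1 + Y
L = 9/4 (L = 3 + (-6/8 + 0/(-6)) = 3 + (-6*⅛ + 0*(-⅙)) = 3 + (-¾ + 0) = 3 - ¾ = 9/4 ≈ 2.2500)
-2*(k(2, 4) + L) = -2*((1 + 2) + 9/4) = -2*(3 + 9/4) = -2*21/4 = -21/2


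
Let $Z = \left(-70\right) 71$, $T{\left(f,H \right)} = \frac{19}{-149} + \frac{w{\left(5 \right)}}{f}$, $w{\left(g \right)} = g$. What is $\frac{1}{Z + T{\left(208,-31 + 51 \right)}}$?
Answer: $- \frac{30992}{154033447} \approx -0.0002012$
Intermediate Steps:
$T{\left(f,H \right)} = - \frac{19}{149} + \frac{5}{f}$ ($T{\left(f,H \right)} = \frac{19}{-149} + \frac{5}{f} = 19 \left(- \frac{1}{149}\right) + \frac{5}{f} = - \frac{19}{149} + \frac{5}{f}$)
$Z = -4970$
$\frac{1}{Z + T{\left(208,-31 + 51 \right)}} = \frac{1}{-4970 - \left(\frac{19}{149} - \frac{5}{208}\right)} = \frac{1}{-4970 + \left(- \frac{19}{149} + 5 \cdot \frac{1}{208}\right)} = \frac{1}{-4970 + \left(- \frac{19}{149} + \frac{5}{208}\right)} = \frac{1}{-4970 - \frac{3207}{30992}} = \frac{1}{- \frac{154033447}{30992}} = - \frac{30992}{154033447}$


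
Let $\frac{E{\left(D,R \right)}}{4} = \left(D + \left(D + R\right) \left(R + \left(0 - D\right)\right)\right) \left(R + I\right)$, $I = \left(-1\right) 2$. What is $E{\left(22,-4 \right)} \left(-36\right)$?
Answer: $-385344$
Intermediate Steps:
$I = -2$
$E{\left(D,R \right)} = 4 \left(-2 + R\right) \left(D + \left(D + R\right) \left(R - D\right)\right)$ ($E{\left(D,R \right)} = 4 \left(D + \left(D + R\right) \left(R + \left(0 - D\right)\right)\right) \left(R - 2\right) = 4 \left(D + \left(D + R\right) \left(R - D\right)\right) \left(-2 + R\right) = 4 \left(-2 + R\right) \left(D + \left(D + R\right) \left(R - D\right)\right)$)
$E{\left(22,-4 \right)} \left(-36\right) = \left(\left(-8\right) 22 - 8 \left(-4\right)^{2} + 4 \left(-4\right)^{3} + 8 \cdot 22^{2} - - 16 \cdot 22^{2} + 4 \cdot 22 \left(-4\right)\right) \left(-36\right) = \left(-176 - 128 + 4 \left(-64\right) + 8 \cdot 484 - \left(-16\right) 484 - 352\right) \left(-36\right) = \left(-176 - 128 - 256 + 3872 + 7744 - 352\right) \left(-36\right) = 10704 \left(-36\right) = -385344$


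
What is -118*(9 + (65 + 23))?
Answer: -11446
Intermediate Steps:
-118*(9 + (65 + 23)) = -118*(9 + 88) = -118*97 = -11446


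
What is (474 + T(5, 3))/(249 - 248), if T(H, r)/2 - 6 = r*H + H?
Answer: 526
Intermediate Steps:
T(H, r) = 12 + 2*H + 2*H*r (T(H, r) = 12 + 2*(r*H + H) = 12 + 2*(H*r + H) = 12 + 2*(H + H*r) = 12 + (2*H + 2*H*r) = 12 + 2*H + 2*H*r)
(474 + T(5, 3))/(249 - 248) = (474 + (12 + 2*5 + 2*5*3))/(249 - 248) = (474 + (12 + 10 + 30))/1 = (474 + 52)*1 = 526*1 = 526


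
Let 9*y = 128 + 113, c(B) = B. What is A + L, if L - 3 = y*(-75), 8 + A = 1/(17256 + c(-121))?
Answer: -103495397/51405 ≈ -2013.3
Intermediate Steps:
y = 241/9 (y = (128 + 113)/9 = (⅑)*241 = 241/9 ≈ 26.778)
A = -137079/17135 (A = -8 + 1/(17256 - 121) = -8 + 1/17135 = -137079/17135 ≈ -7.9999)
L = -6016/3 (L = 3 + (241/9)*(-75) = 3 - 6025/3 = -6016/3 ≈ -2005.3)
A + L = -137079/17135 - 6016/3 = -103495397/51405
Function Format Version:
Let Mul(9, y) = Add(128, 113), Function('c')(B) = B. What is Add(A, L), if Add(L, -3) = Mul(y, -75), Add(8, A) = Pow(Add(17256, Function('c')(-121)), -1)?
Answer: Rational(-103495397, 51405) ≈ -2013.3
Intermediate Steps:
y = Rational(241, 9) (y = Mul(Rational(1, 9), Add(128, 113)) = Mul(Rational(1, 9), 241) = Rational(241, 9) ≈ 26.778)
A = Rational(-137079, 17135) (A = Add(-8, Pow(Add(17256, -121), -1)) = Add(-8, Pow(17135, -1)) = Add(-8, Rational(1, 17135)) = Rational(-137079, 17135) ≈ -7.9999)
L = Rational(-6016, 3) (L = Add(3, Mul(Rational(241, 9), -75)) = Add(3, Rational(-6025, 3)) = Rational(-6016, 3) ≈ -2005.3)
Add(A, L) = Add(Rational(-137079, 17135), Rational(-6016, 3)) = Rational(-103495397, 51405)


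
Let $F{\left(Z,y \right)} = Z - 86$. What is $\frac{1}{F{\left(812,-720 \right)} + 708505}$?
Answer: $\frac{1}{709231} \approx 1.41 \cdot 10^{-6}$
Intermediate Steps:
$F{\left(Z,y \right)} = -86 + Z$
$\frac{1}{F{\left(812,-720 \right)} + 708505} = \frac{1}{\left(-86 + 812\right) + 708505} = \frac{1}{726 + 708505} = \frac{1}{709231}$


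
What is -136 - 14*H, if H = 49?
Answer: -822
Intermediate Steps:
-136 - 14*H = -136 - 14*49 = -136 - 686 = -822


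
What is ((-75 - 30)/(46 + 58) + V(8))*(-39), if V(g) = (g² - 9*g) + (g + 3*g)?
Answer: -7173/8 ≈ -896.63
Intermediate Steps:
V(g) = g² - 5*g (V(g) = (g² - 9*g) + 4*g = g² - 5*g)
((-75 - 30)/(46 + 58) + V(8))*(-39) = ((-75 - 30)/(46 + 58) + 8*(-5 + 8))*(-39) = (-105/104 + 8*3)*(-39) = (-105*1/104 + 24)*(-39) = (-105/104 + 24)*(-39) = (2391/104)*(-39) = -7173/8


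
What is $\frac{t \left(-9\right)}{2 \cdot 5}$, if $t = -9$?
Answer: $\frac{81}{10} \approx 8.1$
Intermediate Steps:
$\frac{t \left(-9\right)}{2 \cdot 5} = \frac{\left(-9\right) \left(-9\right)}{2 \cdot 5} = \frac{81}{10}$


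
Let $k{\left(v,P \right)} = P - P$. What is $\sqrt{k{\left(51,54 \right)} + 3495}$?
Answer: $\sqrt{3495} \approx 59.119$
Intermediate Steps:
$k{\left(v,P \right)} = 0$
$\sqrt{k{\left(51,54 \right)} + 3495} = \sqrt{0 + 3495} = \sqrt{3495}$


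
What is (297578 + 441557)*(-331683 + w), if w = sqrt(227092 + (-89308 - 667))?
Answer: -245158514205 + 739135*sqrt(137117) ≈ -2.4488e+11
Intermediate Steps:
w = sqrt(137117) (w = sqrt(227092 - 89975) = sqrt(137117) ≈ 370.29)
(297578 + 441557)*(-331683 + w) = (297578 + 441557)*(-331683 + sqrt(137117)) = 739135*(-331683 + sqrt(137117)) = -245158514205 + 739135*sqrt(137117)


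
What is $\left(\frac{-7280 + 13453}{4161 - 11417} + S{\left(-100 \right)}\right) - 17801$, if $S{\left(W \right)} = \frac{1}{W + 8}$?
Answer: $- \frac{2970917081}{166888} \approx -17802.0$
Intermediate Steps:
$S{\left(W \right)} = \frac{1}{8 + W}$
$\left(\frac{-7280 + 13453}{4161 - 11417} + S{\left(-100 \right)}\right) - 17801 = \left(\frac{-7280 + 13453}{4161 - 11417} + \frac{1}{8 - 100}\right) - 17801 = \left(\frac{6173}{-7256} + \frac{1}{-92}\right) - 17801 = \left(6173 \left(- \frac{1}{7256}\right) - \frac{1}{92}\right) - 17801 = \left(- \frac{6173}{7256} - \frac{1}{92}\right) - 17801 = - \frac{143793}{166888} - 17801 = - \frac{2970917081}{166888}$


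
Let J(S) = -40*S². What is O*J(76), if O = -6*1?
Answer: 1386240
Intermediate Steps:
O = -6
O*J(76) = -(-240)*76² = -(-240)*5776 = -6*(-231040) = 1386240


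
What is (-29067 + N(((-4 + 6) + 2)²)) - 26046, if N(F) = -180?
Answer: -55293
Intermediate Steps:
(-29067 + N(((-4 + 6) + 2)²)) - 26046 = (-29067 - 180) - 26046 = -29247 - 26046 = -55293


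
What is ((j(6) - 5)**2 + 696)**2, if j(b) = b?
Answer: 485809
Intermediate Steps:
((j(6) - 5)**2 + 696)**2 = ((6 - 5)**2 + 696)**2 = (1**2 + 696)**2 = (1 + 696)**2 = 697**2 = 485809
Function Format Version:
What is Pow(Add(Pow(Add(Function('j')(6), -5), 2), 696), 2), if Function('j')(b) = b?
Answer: 485809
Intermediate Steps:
Pow(Add(Pow(Add(Function('j')(6), -5), 2), 696), 2) = Pow(Add(Pow(Add(6, -5), 2), 696), 2) = Pow(Add(Pow(1, 2), 696), 2) = Pow(Add(1, 696), 2) = Pow(697, 2) = 485809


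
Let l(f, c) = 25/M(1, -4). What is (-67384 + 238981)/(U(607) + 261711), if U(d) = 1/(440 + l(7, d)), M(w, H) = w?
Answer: 79792605/121695616 ≈ 0.65567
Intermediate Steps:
l(f, c) = 25 (l(f, c) = 25/1 = 25*1 = 25)
U(d) = 1/465 (U(d) = 1/(440 + 25) = 1/465)
(-67384 + 238981)/(U(607) + 261711) = (-67384 + 238981)/(1/465 + 261711) = 171597/(121695616/465) = 171597*(465/121695616) = 79792605/121695616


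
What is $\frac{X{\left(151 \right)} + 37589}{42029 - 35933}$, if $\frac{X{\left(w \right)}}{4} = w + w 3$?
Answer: $\frac{105}{16} \approx 6.5625$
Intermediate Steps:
$X{\left(w \right)} = 16 w$ ($X{\left(w \right)} = 4 \left(w + w 3\right) = 4 \left(w + 3 w\right) = 4 \cdot 4 w = 16 w$)
$\frac{X{\left(151 \right)} + 37589}{42029 - 35933} = \frac{16 \cdot 151 + 37589}{42029 - 35933} = \frac{2416 + 37589}{6096} = 40005 \cdot \frac{1}{6096} = \frac{105}{16}$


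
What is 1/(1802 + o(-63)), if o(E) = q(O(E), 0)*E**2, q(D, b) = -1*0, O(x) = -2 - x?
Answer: 1/1802 ≈ 0.00055494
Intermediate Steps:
q(D, b) = 0
o(E) = 0 (o(E) = 0*E**2 = 0)
1/(1802 + o(-63)) = 1/(1802 + 0) = 1/1802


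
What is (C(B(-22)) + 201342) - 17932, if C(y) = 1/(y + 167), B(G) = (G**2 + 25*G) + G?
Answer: 14489391/79 ≈ 1.8341e+5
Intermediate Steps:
B(G) = G**2 + 26*G
C(y) = 1/(167 + y)
(C(B(-22)) + 201342) - 17932 = (1/(167 - 22*(26 - 22)) + 201342) - 17932 = (1/(167 - 22*4) + 201342) - 17932 = (1/(167 - 88) + 201342) - 17932 = (1/79 + 201342) - 17932 = 15906019/79 - 17932 = 14489391/79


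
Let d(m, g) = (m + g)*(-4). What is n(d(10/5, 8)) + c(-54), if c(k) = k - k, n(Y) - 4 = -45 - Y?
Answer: -1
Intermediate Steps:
d(m, g) = -4*g - 4*m (d(m, g) = (g + m)*(-4) = -4*g - 4*m)
n(Y) = -41 - Y (n(Y) = 4 + (-45 - Y) = -41 - Y)
c(k) = 0
n(d(10/5, 8)) + c(-54) = (-41 - (-4*8 - 40/5)) + 0 = (-41 - (-32 - 40/5)) + 0 = (-41 - (-32 - 4*2)) + 0 = (-41 - (-32 - 8)) + 0 = (-41 - 1*(-40)) + 0 = (-41 + 40) + 0 = -1 + 0 = -1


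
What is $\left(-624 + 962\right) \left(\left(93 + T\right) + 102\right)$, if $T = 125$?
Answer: $108160$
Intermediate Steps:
$\left(-624 + 962\right) \left(\left(93 + T\right) + 102\right) = \left(-624 + 962\right) \left(\left(93 + 125\right) + 102\right) = 338 \left(218 + 102\right) = 338 \cdot 320 = 108160$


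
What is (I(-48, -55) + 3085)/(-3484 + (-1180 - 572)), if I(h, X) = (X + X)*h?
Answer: -1195/748 ≈ -1.5976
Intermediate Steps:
I(h, X) = 2*X*h (I(h, X) = (2*X)*h = 2*X*h)
(I(-48, -55) + 3085)/(-3484 + (-1180 - 572)) = (2*(-55)*(-48) + 3085)/(-3484 + (-1180 - 572)) = (5280 + 3085)/(-3484 - 1752) = 8365/(-5236) = 8365*(-1/5236) = -1195/748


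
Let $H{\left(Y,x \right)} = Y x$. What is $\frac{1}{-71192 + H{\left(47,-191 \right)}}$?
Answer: $- \frac{1}{80169} \approx -1.2474 \cdot 10^{-5}$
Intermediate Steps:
$\frac{1}{-71192 + H{\left(47,-191 \right)}} = \frac{1}{-71192 + 47 \left(-191\right)} = \frac{1}{-71192 - 8977} = \frac{1}{-80169} = - \frac{1}{80169}$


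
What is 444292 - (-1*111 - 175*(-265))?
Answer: 398028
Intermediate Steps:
444292 - (-1*111 - 175*(-265)) = 444292 - (-111 + 46375) = 444292 - 1*46264 = 444292 - 46264 = 398028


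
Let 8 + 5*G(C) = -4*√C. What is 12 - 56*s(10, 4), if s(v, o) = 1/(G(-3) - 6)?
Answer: 7136/373 - 280*I*√3/373 ≈ 19.131 - 1.3002*I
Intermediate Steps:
G(C) = -8/5 - 4*√C/5 (G(C) = -8/5 + (-4*√C)/5 = -8/5 - 4*√C/5)
s(v, o) = 1/(-38/5 - 4*I*√3/5) (s(v, o) = 1/((-8/5 - 4*I*√3/5) - 6) = 1/(-38/5 - 4*I*√3/5))
12 - 56*s(10, 4) = 12 - 56*(-95/746 + 5*I*√3/373) = 12 + (2660/373 - 280*I*√3/373) = 7136/373 - 280*I*√3/373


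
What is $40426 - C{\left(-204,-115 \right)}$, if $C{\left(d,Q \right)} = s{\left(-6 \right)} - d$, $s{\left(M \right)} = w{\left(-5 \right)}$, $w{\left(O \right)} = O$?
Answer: $40227$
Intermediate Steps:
$s{\left(M \right)} = -5$
$C{\left(d,Q \right)} = -5 - d$
$40426 - C{\left(-204,-115 \right)} = 40426 - \left(-5 - -204\right) = 40426 - \left(-5 + 204\right) = 40426 - 199 = 40227$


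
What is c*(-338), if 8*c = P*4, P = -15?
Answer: 2535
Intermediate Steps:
c = -15/2 (c = (-15*4)/8 = (⅛)*(-60) = -15/2 ≈ -7.5000)
c*(-338) = -15/2*(-338) = 2535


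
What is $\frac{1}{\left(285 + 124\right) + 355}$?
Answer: $\frac{1}{764} \approx 0.0013089$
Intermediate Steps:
$\frac{1}{\left(285 + 124\right) + 355} = \frac{1}{409 + 355} = \frac{1}{764}$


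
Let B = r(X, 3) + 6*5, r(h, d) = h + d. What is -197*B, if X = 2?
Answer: -6895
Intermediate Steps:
r(h, d) = d + h
B = 35 (B = (3 + 2) + 6*5 = 5 + 30 = 35)
-197*B = -197*35 = -6895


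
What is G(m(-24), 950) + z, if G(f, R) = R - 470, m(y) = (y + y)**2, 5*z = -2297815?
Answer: -459083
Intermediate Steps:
z = -459563 (z = (1/5)*(-2297815) = -459563)
m(y) = 4*y**2 (m(y) = (2*y)**2 = 4*y**2)
G(f, R) = -470 + R
G(m(-24), 950) + z = (-470 + 950) - 459563 = 480 - 459563 = -459083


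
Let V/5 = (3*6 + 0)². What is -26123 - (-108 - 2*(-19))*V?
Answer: 87277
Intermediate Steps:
V = 1620 (V = 5*(3*6 + 0)² = 5*(18 + 0)² = 5*18² = 5*324 = 1620)
-26123 - (-108 - 2*(-19))*V = -26123 - (-108 - 2*(-19))*1620 = -26123 - (-108 + 38)*1620 = -26123 - (-70)*1620 = -26123 - 1*(-113400) = -26123 + 113400 = 87277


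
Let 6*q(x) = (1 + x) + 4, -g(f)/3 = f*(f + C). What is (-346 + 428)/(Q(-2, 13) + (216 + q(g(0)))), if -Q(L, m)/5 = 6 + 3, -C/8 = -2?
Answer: 492/1031 ≈ 0.47721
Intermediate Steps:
C = 16 (C = -8*(-2) = 16)
Q(L, m) = -45 (Q(L, m) = -5*(6 + 3) = -5*9 = -45)
g(f) = -3*f*(16 + f) (g(f) = -3*f*(f + 16) = -3*f*(16 + f))
q(x) = 5/6 + x/6 (q(x) = ((1 + x) + 4)/6 = (5 + x)/6 = 5/6 + x/6)
(-346 + 428)/(Q(-2, 13) + (216 + q(g(0)))) = (-346 + 428)/(-45 + (216 + (5/6 + (-3*0*(16 + 0))/6))) = 82/(-45 + (216 + (5/6 + (-3*0*16)/6))) = 82/(-45 + (216 + (5/6 + (1/6)*0))) = 82/(-45 + (216 + (5/6 + 0))) = 82/(-45 + (216 + 5/6)) = 82/(-45 + 1301/6) = 82/(1031/6) = 82*(6/1031) = 492/1031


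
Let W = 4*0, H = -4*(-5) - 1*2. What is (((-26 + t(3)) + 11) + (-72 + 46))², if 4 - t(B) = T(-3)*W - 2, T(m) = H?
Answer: 1225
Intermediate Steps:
H = 18 (H = 20 - 2 = 18)
T(m) = 18
W = 0
t(B) = 6 (t(B) = 4 - (18*0 - 2) = 4 - (0 - 2) = 4 - 1*(-2) = 4 + 2 = 6)
(((-26 + t(3)) + 11) + (-72 + 46))² = (((-26 + 6) + 11) + (-72 + 46))² = ((-20 + 11) - 26)² = (-9 - 26)² = (-35)² = 1225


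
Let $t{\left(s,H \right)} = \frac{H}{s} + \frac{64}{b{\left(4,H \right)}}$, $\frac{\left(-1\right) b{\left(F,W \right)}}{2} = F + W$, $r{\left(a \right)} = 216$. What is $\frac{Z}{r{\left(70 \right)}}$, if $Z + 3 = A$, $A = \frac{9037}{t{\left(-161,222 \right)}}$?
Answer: $- \frac{164493127}{5974992} \approx -27.53$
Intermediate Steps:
$b{\left(F,W \right)} = - 2 F - 2 W$ ($b{\left(F,W \right)} = - 2 \left(F + W\right) = - 2 F - 2 W$)
$t{\left(s,H \right)} = \frac{64}{-8 - 2 H} + \frac{H}{s}$ ($t{\left(s,H \right)} = \frac{H}{s} + \frac{64}{\left(-2\right) 4 - 2 H} = \frac{H}{s} + \frac{64}{-8 - 2 H} = \frac{64}{-8 - 2 H} + \frac{H}{s}$)
$A = - \frac{164410141}{27662}$ ($A = \frac{9037}{\frac{1}{-161} \frac{1}{4 + 222} \left(\left(-32\right) \left(-161\right) + 222 \left(4 + 222\right)\right)} = \frac{9037}{\left(- \frac{1}{161}\right) \frac{1}{226} \left(5152 + 222 \cdot 226\right)} = \frac{9037}{\left(- \frac{1}{161}\right) \frac{1}{226} \left(5152 + 50172\right)} = \frac{9037}{\left(- \frac{1}{161}\right) \frac{1}{226} \cdot 55324} = \frac{9037}{- \frac{27662}{18193}} = 9037 \left(- \frac{18193}{27662}\right) = - \frac{164410141}{27662} \approx -5943.5$)
$Z = - \frac{164493127}{27662}$ ($Z = -3 - \frac{164410141}{27662} = - \frac{164493127}{27662} \approx -5946.5$)
$\frac{Z}{r{\left(70 \right)}} = - \frac{164493127}{27662 \cdot 216} = \left(- \frac{164493127}{27662}\right) \frac{1}{216} = - \frac{164493127}{5974992}$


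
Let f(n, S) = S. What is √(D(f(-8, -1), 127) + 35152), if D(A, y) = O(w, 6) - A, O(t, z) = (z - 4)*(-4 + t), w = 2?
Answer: √35149 ≈ 187.48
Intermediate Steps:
O(t, z) = (-4 + t)*(-4 + z) (O(t, z) = (-4 + z)*(-4 + t) = (-4 + t)*(-4 + z))
D(A, y) = -4 - A (D(A, y) = (16 - 4*2 - 4*6 + 2*6) - A = (16 - 8 - 24 + 12) - A = -4 - A)
√(D(f(-8, -1), 127) + 35152) = √((-4 - 1*(-1)) + 35152) = √((-4 + 1) + 35152) = √(-3 + 35152) = √35149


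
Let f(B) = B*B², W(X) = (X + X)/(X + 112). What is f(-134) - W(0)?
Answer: -2406104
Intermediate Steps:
W(X) = 2*X/(112 + X) (W(X) = (2*X)/(112 + X) = 2*X/(112 + X))
f(B) = B³
f(-134) - W(0) = (-134)³ - 2*0/(112 + 0) = -2406104 - 2*0/112 = -2406104 - 1*0 = -2406104 + 0 = -2406104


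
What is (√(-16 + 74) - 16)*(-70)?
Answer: 1120 - 70*√58 ≈ 586.90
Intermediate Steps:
(√(-16 + 74) - 16)*(-70) = (√58 - 16)*(-70) = (-16 + √58)*(-70) = 1120 - 70*√58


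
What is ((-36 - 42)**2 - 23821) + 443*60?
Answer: 8843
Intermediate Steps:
((-36 - 42)**2 - 23821) + 443*60 = ((-78)**2 - 23821) + 26580 = (6084 - 23821) + 26580 = -17737 + 26580 = 8843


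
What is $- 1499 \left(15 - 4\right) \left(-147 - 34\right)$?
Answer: $2984509$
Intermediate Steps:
$- 1499 \left(15 - 4\right) \left(-147 - 34\right) = - 1499 \cdot 11 \left(-147 - 34\right) = - 1499 \cdot 11 \left(-181\right) = \left(-1499\right) \left(-1991\right) = 2984509$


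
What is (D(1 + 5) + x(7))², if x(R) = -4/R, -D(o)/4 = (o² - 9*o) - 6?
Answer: 446224/49 ≈ 9106.6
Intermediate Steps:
D(o) = 24 - 4*o² + 36*o (D(o) = -4*((o² - 9*o) - 6) = -4*(-6 + o² - 9*o) = 24 - 4*o² + 36*o)
(D(1 + 5) + x(7))² = ((24 - 4*(1 + 5)² + 36*(1 + 5)) - 4/7)² = ((24 - 4*6² + 36*6) - 4*⅐)² = ((24 - 4*36 + 216) - 4/7)² = ((24 - 144 + 216) - 4/7)² = (96 - 4/7)² = (668/7)² = 446224/49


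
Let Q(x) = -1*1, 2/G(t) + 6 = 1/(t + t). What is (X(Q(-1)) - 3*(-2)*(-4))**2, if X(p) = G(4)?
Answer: 1308736/2209 ≈ 592.46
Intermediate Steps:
G(t) = 2/(-6 + 1/(2*t)) (G(t) = 2/(-6 + 1/(t + t)) = 2/(-6 + 1/(2*t)))
Q(x) = -1
X(p) = -16/47 (X(p) = -4*4/(-1 + 12*4) = -4*4/(-1 + 48) = -4*4/47 = -4*4*1/47 = -16/47)
(X(Q(-1)) - 3*(-2)*(-4))**2 = (-16/47 - 3*(-2)*(-4))**2 = (-16/47 + 6*(-4))**2 = (-16/47 - 24)**2 = (-1144/47)**2 = 1308736/2209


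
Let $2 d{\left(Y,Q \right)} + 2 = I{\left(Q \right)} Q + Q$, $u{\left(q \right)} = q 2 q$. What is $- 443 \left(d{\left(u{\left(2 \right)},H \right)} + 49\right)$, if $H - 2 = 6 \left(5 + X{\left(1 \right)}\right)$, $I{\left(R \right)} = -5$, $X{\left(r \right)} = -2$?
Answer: $-3544$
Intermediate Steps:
$u{\left(q \right)} = 2 q^{2}$ ($u{\left(q \right)} = 2 q q = 2 q^{2}$)
$H = 20$ ($H = 2 + 6 \left(5 - 2\right) = 2 + 6 \cdot 3 = 2 + 18 = 20$)
$d{\left(Y,Q \right)} = -1 - 2 Q$ ($d{\left(Y,Q \right)} = -1 + \frac{- 5 Q + Q}{2} = -1 + \frac{\left(-4\right) Q}{2} = -1 - 2 Q$)
$- 443 \left(d{\left(u{\left(2 \right)},H \right)} + 49\right) = - 443 \left(\left(-1 - 40\right) + 49\right) = - 443 \left(-41 + 49\right) = \left(-443\right) 8 = -3544$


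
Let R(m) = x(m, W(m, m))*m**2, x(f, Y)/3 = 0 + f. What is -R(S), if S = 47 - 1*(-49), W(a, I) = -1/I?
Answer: -2654208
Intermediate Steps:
x(f, Y) = 3*f (x(f, Y) = 3*(0 + f) = 3*f)
S = 96 (S = 47 + 49 = 96)
R(m) = 3*m**3 (R(m) = (3*m)*m**2 = 3*m**3)
-R(S) = -3*96**3 = -3*884736 = -1*2654208 = -2654208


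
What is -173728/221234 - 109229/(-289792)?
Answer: -13089907995/32055921664 ≈ -0.40835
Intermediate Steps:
-173728/221234 - 109229/(-289792) = -173728*1/221234 - 109229*(-1/289792) = -86864/110617 + 109229/289792 = -13089907995/32055921664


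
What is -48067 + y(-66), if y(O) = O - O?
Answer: -48067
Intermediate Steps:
y(O) = 0
-48067 + y(-66) = -48067 + 0 = -48067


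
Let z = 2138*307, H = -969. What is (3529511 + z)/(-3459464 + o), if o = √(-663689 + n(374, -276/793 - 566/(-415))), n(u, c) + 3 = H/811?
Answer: -11744002430631608/9705960274932237 - 4185877*I*√436524951791/9705960274932237 ≈ -1.21 - 0.00028494*I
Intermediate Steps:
z = 656366
n(u, c) = -3402/811 (n(u, c) = -3 - 969/811 = -3402/811)
o = I*√436524951791/811 (o = √(-663689 - 3402/811) = √(-538255181/811) = I*√436524951791/811 ≈ 814.67*I)
(3529511 + z)/(-3459464 + o) = (3529511 + 656366)/(-3459464 + I*√436524951791/811) = 4185877/(-3459464 + I*√436524951791/811)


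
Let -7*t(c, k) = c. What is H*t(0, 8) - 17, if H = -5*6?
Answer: -17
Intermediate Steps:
t(c, k) = -c/7
H = -30
H*t(0, 8) - 17 = -(-30)*0/7 - 17 = -30*0 - 17 = 0 - 17 = -17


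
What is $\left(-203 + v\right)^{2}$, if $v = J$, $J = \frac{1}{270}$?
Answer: $\frac{3004026481}{72900} \approx 41208.0$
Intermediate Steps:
$J = \frac{1}{270} \approx 0.0037037$
$v = \frac{1}{270} \approx 0.0037037$
$\left(-203 + v\right)^{2} = \left(-203 + \frac{1}{270}\right)^{2} = \left(- \frac{54809}{270}\right)^{2} = \frac{3004026481}{72900}$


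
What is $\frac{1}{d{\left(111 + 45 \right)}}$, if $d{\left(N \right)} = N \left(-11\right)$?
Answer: $- \frac{1}{1716} \approx -0.00058275$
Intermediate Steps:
$d{\left(N \right)} = - 11 N$
$\frac{1}{d{\left(111 + 45 \right)}} = \frac{1}{\left(-11\right) \left(111 + 45\right)} = \frac{1}{\left(-11\right) 156} = \frac{1}{-1716} = - \frac{1}{1716}$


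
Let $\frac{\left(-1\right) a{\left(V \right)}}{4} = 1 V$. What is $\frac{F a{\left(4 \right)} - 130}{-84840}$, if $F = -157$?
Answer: $- \frac{397}{14140} \approx -0.028076$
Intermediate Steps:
$a{\left(V \right)} = - 4 V$ ($a{\left(V \right)} = - 4 \cdot 1 V = - 4 V$)
$\frac{F a{\left(4 \right)} - 130}{-84840} = \frac{- 157 \left(\left(-4\right) 4\right) - 130}{-84840} = \left(\left(-157\right) \left(-16\right) - 130\right) \left(- \frac{1}{84840}\right) = \left(2512 - 130\right) \left(- \frac{1}{84840}\right) = 2382 \left(- \frac{1}{84840}\right) = - \frac{397}{14140}$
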